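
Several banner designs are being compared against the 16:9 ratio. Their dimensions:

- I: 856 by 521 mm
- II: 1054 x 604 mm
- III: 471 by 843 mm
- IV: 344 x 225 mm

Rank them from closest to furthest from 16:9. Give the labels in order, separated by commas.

I: 856/521 ≈ 1.643 → |1.643 − 1.778| = 0.135
II: 1054/604 ≈ 1.745 → |1.745 − 1.778| = 0.033
III: 843/471 ≈ 1.790 → |1.790 − 1.778| = 0.012
IV: 344/225 ≈ 1.529 → |1.529 − 1.778| = 0.249

III, II, I, IV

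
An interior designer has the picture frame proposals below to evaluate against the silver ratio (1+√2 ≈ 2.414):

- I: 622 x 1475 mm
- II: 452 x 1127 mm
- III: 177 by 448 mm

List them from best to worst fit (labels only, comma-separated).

Ratios: I = 1475 / 622 ≈ 2.371; II = 1127 / 452 ≈ 2.493; III = 448 / 177 ≈ 2.531.
|Δ from 2.414|: I 0.043; II 0.079; III 0.117.

I, II, III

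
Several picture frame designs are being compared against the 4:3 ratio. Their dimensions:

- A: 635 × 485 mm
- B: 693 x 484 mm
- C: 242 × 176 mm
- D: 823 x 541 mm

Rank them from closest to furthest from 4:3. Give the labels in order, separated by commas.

Ratios: A = 635 / 485 ≈ 1.309; B = 693 / 484 ≈ 1.432; C = 242 / 176 ≈ 1.375; D = 823 / 541 ≈ 1.521.
|Δ from 1.333|: A 0.024; B 0.099; C 0.042; D 0.188.

A, C, B, D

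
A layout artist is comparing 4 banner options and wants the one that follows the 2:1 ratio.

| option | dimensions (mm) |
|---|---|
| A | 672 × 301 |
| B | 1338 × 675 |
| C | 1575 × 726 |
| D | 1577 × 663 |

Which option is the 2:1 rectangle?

Target 2:1 ≈ 2.000.
A: 2.233 (Δ0.233)  B: 1.982 (Δ0.018)  C: 2.169 (Δ0.169)  D: 2.379 (Δ0.379)

B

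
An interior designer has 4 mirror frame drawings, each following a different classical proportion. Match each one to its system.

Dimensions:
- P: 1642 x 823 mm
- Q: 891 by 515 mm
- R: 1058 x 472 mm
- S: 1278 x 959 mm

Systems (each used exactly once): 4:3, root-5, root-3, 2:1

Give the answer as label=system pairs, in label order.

P = 1642/823 ≈ 1.995 → 2:1 (2.000)
Q = 891/515 ≈ 1.730 → root-3 (1.732)
R = 1058/472 ≈ 2.242 → root-5 (2.236)
S = 1278/959 ≈ 1.333 → 4:3 (1.333)

P=2:1, Q=root-3, R=root-5, S=4:3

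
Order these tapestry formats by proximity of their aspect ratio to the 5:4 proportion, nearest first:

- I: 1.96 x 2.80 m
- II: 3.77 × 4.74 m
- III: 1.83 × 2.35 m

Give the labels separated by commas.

II, III, I

Ratios: I = 2.80 / 1.96 ≈ 1.429; II = 4.74 / 3.77 ≈ 1.257; III = 2.35 / 1.83 ≈ 1.284.
|Δ from 1.250|: I 0.179; II 0.007; III 0.034.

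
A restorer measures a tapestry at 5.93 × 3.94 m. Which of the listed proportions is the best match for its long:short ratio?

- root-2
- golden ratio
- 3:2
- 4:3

5.93/3.94 ≈ 1.505. Nearest candidates are 3:2 (1.500, off by 0.005) and root-2 (1.414, off by 0.091).

3:2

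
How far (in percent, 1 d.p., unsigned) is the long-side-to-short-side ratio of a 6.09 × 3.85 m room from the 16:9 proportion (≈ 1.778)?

11.0%

Ratio = 6.09 / 3.85 ≈ 1.5818.
Ideal 16:9 ≈ 1.7778. |1.5818 − 1.7778| / 1.7778 ≈ 11.02% → 11.0%.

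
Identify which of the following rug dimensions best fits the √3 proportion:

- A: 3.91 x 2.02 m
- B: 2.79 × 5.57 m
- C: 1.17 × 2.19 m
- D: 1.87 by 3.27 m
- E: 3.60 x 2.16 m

D

Ratios (long/short): A ≈ 1.936; B ≈ 1.996; C ≈ 1.872; D ≈ 1.749; E ≈ 1.667.
root-3 ≈ 1.732; option D is nearest (Δ 0.017).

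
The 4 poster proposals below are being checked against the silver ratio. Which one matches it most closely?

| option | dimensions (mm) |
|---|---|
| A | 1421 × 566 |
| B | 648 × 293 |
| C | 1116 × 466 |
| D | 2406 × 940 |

C

Target silver ratio ≈ 2.414.
A: 2.511 (Δ0.097)  B: 2.212 (Δ0.202)  C: 2.395 (Δ0.019)  D: 2.560 (Δ0.146)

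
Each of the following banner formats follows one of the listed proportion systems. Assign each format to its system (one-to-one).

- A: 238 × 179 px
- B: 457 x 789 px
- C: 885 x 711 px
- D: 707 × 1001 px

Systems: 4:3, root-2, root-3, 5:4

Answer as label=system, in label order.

A=4:3, B=root-3, C=5:4, D=root-2

A = 238/179 ≈ 1.330 → 4:3 (1.333)
B = 789/457 ≈ 1.726 → root-3 (1.732)
C = 885/711 ≈ 1.245 → 5:4 (1.250)
D = 1001/707 ≈ 1.416 → root-2 (1.414)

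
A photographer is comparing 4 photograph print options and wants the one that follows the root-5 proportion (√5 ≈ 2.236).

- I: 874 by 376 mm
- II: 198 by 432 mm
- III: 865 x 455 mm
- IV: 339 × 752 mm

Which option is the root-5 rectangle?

IV

Ratios (long/short): I ≈ 2.324; II ≈ 2.182; III ≈ 1.901; IV ≈ 2.218.
root-5 ≈ 2.236; option IV is nearest (Δ 0.018).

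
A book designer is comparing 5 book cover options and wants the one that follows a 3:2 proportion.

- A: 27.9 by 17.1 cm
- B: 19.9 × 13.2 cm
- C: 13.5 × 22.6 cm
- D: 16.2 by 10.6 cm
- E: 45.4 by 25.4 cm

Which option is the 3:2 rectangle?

B

Target 3:2 ≈ 1.500.
A: 1.632 (Δ0.132)  B: 1.508 (Δ0.008)  C: 1.674 (Δ0.174)  D: 1.528 (Δ0.028)  E: 1.787 (Δ0.287)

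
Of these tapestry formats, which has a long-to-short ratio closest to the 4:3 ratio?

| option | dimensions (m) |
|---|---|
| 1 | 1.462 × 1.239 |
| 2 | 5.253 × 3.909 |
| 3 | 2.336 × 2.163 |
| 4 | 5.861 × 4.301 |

Ratios (long/short): 1 ≈ 1.180; 2 ≈ 1.344; 3 ≈ 1.080; 4 ≈ 1.363.
4:3 ≈ 1.333; option 2 is nearest (Δ 0.011).

2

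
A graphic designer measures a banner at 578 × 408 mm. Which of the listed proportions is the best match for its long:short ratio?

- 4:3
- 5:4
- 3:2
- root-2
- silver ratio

root-2

578/408 ≈ 1.417. Nearest candidates are root-2 (1.414, off by 0.003) and 3:2 (1.500, off by 0.083).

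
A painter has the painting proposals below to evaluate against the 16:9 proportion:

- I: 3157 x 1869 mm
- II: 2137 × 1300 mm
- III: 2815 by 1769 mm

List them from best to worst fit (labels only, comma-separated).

I, II, III

Ratios: I = 3157 / 1869 ≈ 1.689; II = 2137 / 1300 ≈ 1.644; III = 2815 / 1769 ≈ 1.591.
|Δ from 1.778|: I 0.089; II 0.134; III 0.187.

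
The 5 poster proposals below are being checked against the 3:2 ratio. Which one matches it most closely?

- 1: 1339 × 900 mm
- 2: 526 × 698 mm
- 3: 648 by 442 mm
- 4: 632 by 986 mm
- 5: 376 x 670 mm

1

Target 3:2 ≈ 1.500.
1: 1.488 (Δ0.012)  2: 1.327 (Δ0.173)  3: 1.466 (Δ0.034)  4: 1.560 (Δ0.060)  5: 1.782 (Δ0.282)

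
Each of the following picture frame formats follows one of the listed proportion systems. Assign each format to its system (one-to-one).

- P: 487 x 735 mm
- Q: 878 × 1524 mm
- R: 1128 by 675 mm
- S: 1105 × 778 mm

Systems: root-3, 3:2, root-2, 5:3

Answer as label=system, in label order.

P=3:2, Q=root-3, R=5:3, S=root-2

Ratios: P ≈ 1.509; Q ≈ 1.736; R ≈ 1.671; S ≈ 1.420.
Targets: root-3 ≈ 1.732; 3:2 ≈ 1.500; root-2 ≈ 1.414; 5:3 ≈ 1.667.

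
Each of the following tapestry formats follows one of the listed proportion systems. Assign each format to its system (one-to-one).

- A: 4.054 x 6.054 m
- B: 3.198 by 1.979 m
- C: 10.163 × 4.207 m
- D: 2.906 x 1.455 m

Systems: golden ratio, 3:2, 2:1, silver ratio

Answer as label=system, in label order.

Ratios: A ≈ 1.493; B ≈ 1.616; C ≈ 2.416; D ≈ 1.997.
Targets: golden ratio ≈ 1.618; 3:2 ≈ 1.500; 2:1 ≈ 2.000; silver ratio ≈ 2.414.

A=3:2, B=golden ratio, C=silver ratio, D=2:1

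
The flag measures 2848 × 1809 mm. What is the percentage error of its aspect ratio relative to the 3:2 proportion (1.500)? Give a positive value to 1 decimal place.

5.0%

Ratio = 2848 / 1809 ≈ 1.5744.
Ideal 3:2 = 1.5000. |1.5744 − 1.5000| / 1.5000 ≈ 4.96% → 5.0%.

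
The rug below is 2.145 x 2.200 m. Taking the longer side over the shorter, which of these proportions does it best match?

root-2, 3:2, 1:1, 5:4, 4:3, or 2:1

1:1

2.200/2.145 ≈ 1.026. Nearest candidates are 1:1 (1.000, off by 0.026) and 5:4 (1.250, off by 0.224).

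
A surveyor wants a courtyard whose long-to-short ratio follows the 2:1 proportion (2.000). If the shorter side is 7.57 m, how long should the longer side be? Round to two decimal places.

15.14 m

2:1 = 2.00000.
Longer side = 7.57 × 2.00000 ≈ 15.1400 → 15.14 m.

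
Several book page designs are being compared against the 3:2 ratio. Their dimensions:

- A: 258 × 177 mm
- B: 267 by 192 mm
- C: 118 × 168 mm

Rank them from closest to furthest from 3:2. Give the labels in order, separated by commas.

Ratios: A = 258 / 177 ≈ 1.458; B = 267 / 192 ≈ 1.391; C = 168 / 118 ≈ 1.424.
|Δ from 1.500|: A 0.042; B 0.109; C 0.076.

A, C, B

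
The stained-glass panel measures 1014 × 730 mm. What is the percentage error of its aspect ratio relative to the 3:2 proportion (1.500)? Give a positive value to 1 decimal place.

Ratio = 1014 / 730 ≈ 1.3890.
Ideal 3:2 = 1.5000. |1.3890 − 1.5000| / 1.5000 ≈ 7.40% → 7.4%.

7.4%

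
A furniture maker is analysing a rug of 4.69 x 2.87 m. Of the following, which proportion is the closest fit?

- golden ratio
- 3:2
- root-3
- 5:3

Ratio = 4.69 / 2.87 ≈ 1.634.
Distances: golden ratio 1.618 (Δ 0.016); 3:2 1.500 (Δ 0.134); root-3 1.732 (Δ 0.098); 5:3 1.667 (Δ 0.033).

golden ratio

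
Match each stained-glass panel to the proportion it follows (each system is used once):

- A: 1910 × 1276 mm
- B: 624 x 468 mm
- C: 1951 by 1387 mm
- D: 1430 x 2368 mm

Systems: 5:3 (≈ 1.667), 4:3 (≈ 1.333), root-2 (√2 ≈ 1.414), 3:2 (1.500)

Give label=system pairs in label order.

A=3:2, B=4:3, C=root-2, D=5:3

Ratios: A ≈ 1.497; B ≈ 1.333; C ≈ 1.407; D ≈ 1.656.
Targets: 5:3 ≈ 1.667; 4:3 ≈ 1.333; root-2 ≈ 1.414; 3:2 ≈ 1.500.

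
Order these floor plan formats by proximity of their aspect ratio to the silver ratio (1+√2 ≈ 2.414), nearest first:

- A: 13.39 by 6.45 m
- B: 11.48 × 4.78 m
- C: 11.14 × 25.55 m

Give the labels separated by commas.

A: 13.39/6.45 ≈ 2.076 → |2.076 − 2.414| = 0.338
B: 11.48/4.78 ≈ 2.402 → |2.402 − 2.414| = 0.012
C: 25.55/11.14 ≈ 2.294 → |2.294 − 2.414| = 0.120

B, C, A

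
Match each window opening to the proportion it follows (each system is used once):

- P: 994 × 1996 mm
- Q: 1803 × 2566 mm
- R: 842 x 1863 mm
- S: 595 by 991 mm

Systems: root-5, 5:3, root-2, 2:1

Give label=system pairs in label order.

P=2:1, Q=root-2, R=root-5, S=5:3

P = 1996/994 ≈ 2.008 → 2:1 (2.000)
Q = 2566/1803 ≈ 1.423 → root-2 (1.414)
R = 1863/842 ≈ 2.213 → root-5 (2.236)
S = 991/595 ≈ 1.666 → 5:3 (1.667)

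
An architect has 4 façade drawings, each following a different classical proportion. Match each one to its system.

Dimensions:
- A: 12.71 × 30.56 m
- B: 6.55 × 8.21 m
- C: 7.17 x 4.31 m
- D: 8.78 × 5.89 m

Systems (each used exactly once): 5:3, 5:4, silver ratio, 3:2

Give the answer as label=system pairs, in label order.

A=silver ratio, B=5:4, C=5:3, D=3:2

A = 30.56/12.71 ≈ 2.404 → silver ratio (2.414)
B = 8.21/6.55 ≈ 1.253 → 5:4 (1.250)
C = 7.17/4.31 ≈ 1.664 → 5:3 (1.667)
D = 8.78/5.89 ≈ 1.491 → 3:2 (1.500)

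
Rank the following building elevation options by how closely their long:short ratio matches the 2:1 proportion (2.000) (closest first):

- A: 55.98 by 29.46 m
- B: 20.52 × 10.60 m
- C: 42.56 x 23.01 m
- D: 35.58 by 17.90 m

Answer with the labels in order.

D, B, A, C

A: 55.98/29.46 ≈ 1.900 → |1.900 − 2.000| = 0.100
B: 20.52/10.60 ≈ 1.936 → |1.936 − 2.000| = 0.064
C: 42.56/23.01 ≈ 1.850 → |1.850 − 2.000| = 0.150
D: 35.58/17.90 ≈ 1.988 → |1.988 − 2.000| = 0.012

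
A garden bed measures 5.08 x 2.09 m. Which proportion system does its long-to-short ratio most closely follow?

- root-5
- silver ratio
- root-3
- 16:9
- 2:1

Ratio = 5.08 / 2.09 ≈ 2.431.
Distances: root-5 2.236 (Δ 0.195); silver ratio 2.414 (Δ 0.017); root-3 1.732 (Δ 0.699); 16:9 1.778 (Δ 0.653); 2:1 2.000 (Δ 0.431).

silver ratio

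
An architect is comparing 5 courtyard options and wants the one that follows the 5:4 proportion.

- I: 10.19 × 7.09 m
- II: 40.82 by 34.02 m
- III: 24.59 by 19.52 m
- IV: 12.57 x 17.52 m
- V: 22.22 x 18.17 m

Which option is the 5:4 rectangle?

III

Target 5:4 ≈ 1.250.
I: 1.437 (Δ0.187)  II: 1.200 (Δ0.050)  III: 1.260 (Δ0.010)  IV: 1.394 (Δ0.144)  V: 1.223 (Δ0.027)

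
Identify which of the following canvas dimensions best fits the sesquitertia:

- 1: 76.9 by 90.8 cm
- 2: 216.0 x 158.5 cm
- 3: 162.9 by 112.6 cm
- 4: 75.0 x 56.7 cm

4

Ratios (long/short): 1 ≈ 1.181; 2 ≈ 1.363; 3 ≈ 1.447; 4 ≈ 1.323.
4:3 ≈ 1.333; option 4 is nearest (Δ 0.010).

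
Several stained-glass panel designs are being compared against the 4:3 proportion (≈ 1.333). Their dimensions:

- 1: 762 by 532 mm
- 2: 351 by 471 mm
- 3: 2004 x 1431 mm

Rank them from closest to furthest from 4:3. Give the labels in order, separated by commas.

Ratios: 1 = 762 / 532 ≈ 1.432; 2 = 471 / 351 ≈ 1.342; 3 = 2004 / 1431 ≈ 1.400.
|Δ from 1.333|: 1 0.099; 2 0.009; 3 0.067.

2, 3, 1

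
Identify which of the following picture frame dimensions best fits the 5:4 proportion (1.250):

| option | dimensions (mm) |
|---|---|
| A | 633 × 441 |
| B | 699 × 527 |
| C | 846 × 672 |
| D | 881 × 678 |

C

Ratios (long/short): A ≈ 1.435; B ≈ 1.326; C ≈ 1.259; D ≈ 1.299.
5:4 ≈ 1.250; option C is nearest (Δ 0.009).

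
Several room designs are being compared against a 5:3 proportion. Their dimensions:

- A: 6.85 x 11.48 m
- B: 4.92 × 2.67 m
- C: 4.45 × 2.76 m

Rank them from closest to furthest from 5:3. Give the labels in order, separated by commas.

Ratios: A = 11.48 / 6.85 ≈ 1.676; B = 4.92 / 2.67 ≈ 1.843; C = 4.45 / 2.76 ≈ 1.612.
|Δ from 1.667|: A 0.009; B 0.176; C 0.055.

A, C, B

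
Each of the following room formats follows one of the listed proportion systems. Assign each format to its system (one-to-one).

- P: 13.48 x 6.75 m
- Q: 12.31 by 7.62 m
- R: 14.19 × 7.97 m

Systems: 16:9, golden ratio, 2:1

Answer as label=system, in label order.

P=2:1, Q=golden ratio, R=16:9

Ratios: P ≈ 1.997; Q ≈ 1.615; R ≈ 1.780.
Targets: 16:9 ≈ 1.778; golden ratio ≈ 1.618; 2:1 ≈ 2.000.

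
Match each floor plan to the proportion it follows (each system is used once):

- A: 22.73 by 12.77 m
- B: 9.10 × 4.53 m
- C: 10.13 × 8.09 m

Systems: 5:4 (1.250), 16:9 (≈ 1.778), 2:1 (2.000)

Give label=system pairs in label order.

A=16:9, B=2:1, C=5:4

A = 22.73/12.77 ≈ 1.780 → 16:9 (1.778)
B = 9.10/4.53 ≈ 2.009 → 2:1 (2.000)
C = 10.13/8.09 ≈ 1.252 → 5:4 (1.250)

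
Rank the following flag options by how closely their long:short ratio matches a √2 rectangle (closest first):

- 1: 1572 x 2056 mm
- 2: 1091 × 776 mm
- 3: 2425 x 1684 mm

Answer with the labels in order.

Ratios: 1 = 2056 / 1572 ≈ 1.308; 2 = 1091 / 776 ≈ 1.406; 3 = 2425 / 1684 ≈ 1.440.
|Δ from 1.414|: 1 0.106; 2 0.008; 3 0.026.

2, 3, 1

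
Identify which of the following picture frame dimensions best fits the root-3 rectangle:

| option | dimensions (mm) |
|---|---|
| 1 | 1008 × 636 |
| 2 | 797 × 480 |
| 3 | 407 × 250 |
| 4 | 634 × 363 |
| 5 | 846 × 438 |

4

Target root-3 ≈ 1.732.
1: 1.585 (Δ0.147)  2: 1.660 (Δ0.072)  3: 1.628 (Δ0.104)  4: 1.747 (Δ0.015)  5: 1.932 (Δ0.200)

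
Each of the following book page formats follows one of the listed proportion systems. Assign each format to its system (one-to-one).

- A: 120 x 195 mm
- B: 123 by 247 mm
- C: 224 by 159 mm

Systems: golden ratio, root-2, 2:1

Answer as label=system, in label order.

A=golden ratio, B=2:1, C=root-2

Ratios: A ≈ 1.625; B ≈ 2.008; C ≈ 1.409.
Targets: golden ratio ≈ 1.618; root-2 ≈ 1.414; 2:1 ≈ 2.000.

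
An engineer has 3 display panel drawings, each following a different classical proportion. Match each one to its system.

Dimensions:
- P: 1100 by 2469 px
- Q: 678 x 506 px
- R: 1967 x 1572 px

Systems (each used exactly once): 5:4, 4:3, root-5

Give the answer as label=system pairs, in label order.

Ratios: P ≈ 2.245; Q ≈ 1.340; R ≈ 1.251.
Targets: 5:4 ≈ 1.250; 4:3 ≈ 1.333; root-5 ≈ 2.236.

P=root-5, Q=4:3, R=5:4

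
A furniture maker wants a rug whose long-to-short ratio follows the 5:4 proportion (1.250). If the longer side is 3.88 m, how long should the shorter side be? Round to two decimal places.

5:4 = 1.25000.
Shorter side = 3.88 ÷ 1.25000 ≈ 3.1040 → 3.10 m.

3.10 m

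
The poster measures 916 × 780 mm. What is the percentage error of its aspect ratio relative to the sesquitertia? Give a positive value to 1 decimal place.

Ratio = 916 / 780 ≈ 1.1744.
Ideal 4:3 ≈ 1.3333. |1.1744 − 1.3333| / 1.3333 ≈ 11.92% → 11.9%.

11.9%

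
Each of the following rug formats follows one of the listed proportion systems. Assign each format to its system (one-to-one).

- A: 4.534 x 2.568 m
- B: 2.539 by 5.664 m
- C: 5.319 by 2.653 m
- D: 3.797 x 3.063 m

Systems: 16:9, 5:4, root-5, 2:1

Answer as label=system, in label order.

A=16:9, B=root-5, C=2:1, D=5:4

A = 4.534/2.568 ≈ 1.766 → 16:9 (1.778)
B = 5.664/2.539 ≈ 2.231 → root-5 (2.236)
C = 5.319/2.653 ≈ 2.005 → 2:1 (2.000)
D = 3.797/3.063 ≈ 1.240 → 5:4 (1.250)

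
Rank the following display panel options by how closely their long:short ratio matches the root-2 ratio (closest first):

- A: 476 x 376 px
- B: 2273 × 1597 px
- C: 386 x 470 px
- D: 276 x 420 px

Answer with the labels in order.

A: 476/376 ≈ 1.266 → |1.266 − 1.414| = 0.148
B: 2273/1597 ≈ 1.423 → |1.423 − 1.414| = 0.009
C: 470/386 ≈ 1.218 → |1.218 − 1.414| = 0.196
D: 420/276 ≈ 1.522 → |1.522 − 1.414| = 0.108

B, D, A, C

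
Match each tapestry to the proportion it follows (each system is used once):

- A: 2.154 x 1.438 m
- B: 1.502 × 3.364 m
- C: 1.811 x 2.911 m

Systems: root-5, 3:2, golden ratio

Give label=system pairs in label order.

A=3:2, B=root-5, C=golden ratio

Ratios: A ≈ 1.498; B ≈ 2.240; C ≈ 1.607.
Targets: root-5 ≈ 2.236; 3:2 ≈ 1.500; golden ratio ≈ 1.618.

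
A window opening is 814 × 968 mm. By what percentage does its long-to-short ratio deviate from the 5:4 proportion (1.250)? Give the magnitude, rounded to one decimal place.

4.9%

Ratio = 968 / 814 ≈ 1.1892.
Ideal 5:4 = 1.2500. |1.1892 − 1.2500| / 1.2500 ≈ 4.86% → 4.9%.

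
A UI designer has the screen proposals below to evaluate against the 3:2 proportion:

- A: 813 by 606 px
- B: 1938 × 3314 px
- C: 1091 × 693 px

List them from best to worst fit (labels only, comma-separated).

A: 813/606 ≈ 1.342 → |1.342 − 1.500| = 0.158
B: 3314/1938 ≈ 1.710 → |1.710 − 1.500| = 0.210
C: 1091/693 ≈ 1.574 → |1.574 − 1.500| = 0.074

C, A, B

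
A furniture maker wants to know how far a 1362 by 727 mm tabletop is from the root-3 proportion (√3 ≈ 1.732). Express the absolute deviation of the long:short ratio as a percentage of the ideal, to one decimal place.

Ratio = 1362 / 727 ≈ 1.8735.
Ideal root-3 ≈ 1.7321. |1.8735 − 1.7321| / 1.7321 ≈ 8.16% → 8.2%.

8.2%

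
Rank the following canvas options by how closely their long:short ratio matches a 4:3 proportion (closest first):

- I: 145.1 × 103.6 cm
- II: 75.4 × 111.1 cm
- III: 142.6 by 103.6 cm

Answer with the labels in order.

III, I, II

I: 145.1/103.6 ≈ 1.401 → |1.401 − 1.333| = 0.068
II: 111.1/75.4 ≈ 1.473 → |1.473 − 1.333| = 0.140
III: 142.6/103.6 ≈ 1.376 → |1.376 − 1.333| = 0.043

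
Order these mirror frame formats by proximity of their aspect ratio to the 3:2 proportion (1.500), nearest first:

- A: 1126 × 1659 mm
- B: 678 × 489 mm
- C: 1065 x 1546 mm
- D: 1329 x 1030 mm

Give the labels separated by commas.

A, C, B, D

A: 1659/1126 ≈ 1.473 → |1.473 − 1.500| = 0.027
B: 678/489 ≈ 1.387 → |1.387 − 1.500| = 0.113
C: 1546/1065 ≈ 1.452 → |1.452 − 1.500| = 0.048
D: 1329/1030 ≈ 1.290 → |1.290 − 1.500| = 0.210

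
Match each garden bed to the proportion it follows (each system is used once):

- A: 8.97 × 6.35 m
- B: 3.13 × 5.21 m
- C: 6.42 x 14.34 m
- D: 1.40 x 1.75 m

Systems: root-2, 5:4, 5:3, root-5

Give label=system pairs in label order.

A=root-2, B=5:3, C=root-5, D=5:4

Ratios: A ≈ 1.413; B ≈ 1.665; C ≈ 2.234; D ≈ 1.250.
Targets: root-2 ≈ 1.414; 5:4 ≈ 1.250; 5:3 ≈ 1.667; root-5 ≈ 2.236.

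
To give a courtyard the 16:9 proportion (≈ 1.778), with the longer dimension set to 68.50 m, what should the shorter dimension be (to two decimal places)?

16:9 ≈ 1.77778.
Shorter side = 68.50 ÷ 1.77778 ≈ 38.5312 → 38.53 m.

38.53 m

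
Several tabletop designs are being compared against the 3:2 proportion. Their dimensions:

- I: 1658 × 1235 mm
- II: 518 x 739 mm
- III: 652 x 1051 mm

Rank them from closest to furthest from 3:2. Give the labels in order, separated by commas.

II, III, I

I: 1658/1235 ≈ 1.343 → |1.343 − 1.500| = 0.157
II: 739/518 ≈ 1.427 → |1.427 − 1.500| = 0.073
III: 1051/652 ≈ 1.612 → |1.612 − 1.500| = 0.112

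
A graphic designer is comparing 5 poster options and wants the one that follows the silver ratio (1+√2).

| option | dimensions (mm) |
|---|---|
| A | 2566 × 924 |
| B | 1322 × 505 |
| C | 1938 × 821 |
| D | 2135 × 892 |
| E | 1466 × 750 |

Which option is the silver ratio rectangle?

D

Ratios (long/short): A ≈ 2.777; B ≈ 2.618; C ≈ 2.361; D ≈ 2.393; E ≈ 1.955.
silver ratio ≈ 2.414; option D is nearest (Δ 0.021).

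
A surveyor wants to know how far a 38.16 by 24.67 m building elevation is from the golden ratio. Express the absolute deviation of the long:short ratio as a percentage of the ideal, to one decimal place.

4.4%

Ratio = 38.16 / 24.67 ≈ 1.5468.
Ideal golden ratio ≈ 1.6180. |1.5468 − 1.6180| / 1.6180 ≈ 4.40% → 4.4%.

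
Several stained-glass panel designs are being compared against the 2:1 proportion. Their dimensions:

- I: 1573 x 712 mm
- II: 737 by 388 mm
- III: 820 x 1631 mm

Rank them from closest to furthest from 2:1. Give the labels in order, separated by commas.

III, II, I

Ratios: I = 1573 / 712 ≈ 2.209; II = 737 / 388 ≈ 1.899; III = 1631 / 820 ≈ 1.989.
|Δ from 2.000|: I 0.209; II 0.101; III 0.011.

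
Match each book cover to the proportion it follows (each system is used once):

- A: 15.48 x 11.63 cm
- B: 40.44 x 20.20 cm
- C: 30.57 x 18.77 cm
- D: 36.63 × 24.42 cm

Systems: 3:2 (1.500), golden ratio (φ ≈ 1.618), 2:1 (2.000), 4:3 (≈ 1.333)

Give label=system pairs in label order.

A = 15.48/11.63 ≈ 1.331 → 4:3 (1.333)
B = 40.44/20.20 ≈ 2.002 → 2:1 (2.000)
C = 30.57/18.77 ≈ 1.629 → golden ratio (1.618)
D = 36.63/24.42 ≈ 1.500 → 3:2 (1.500)

A=4:3, B=2:1, C=golden ratio, D=3:2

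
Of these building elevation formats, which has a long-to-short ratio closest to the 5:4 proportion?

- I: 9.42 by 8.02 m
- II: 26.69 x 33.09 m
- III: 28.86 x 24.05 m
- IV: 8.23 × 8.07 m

II

Target 5:4 ≈ 1.250.
I: 1.175 (Δ0.075)  II: 1.240 (Δ0.010)  III: 1.200 (Δ0.050)  IV: 1.020 (Δ0.230)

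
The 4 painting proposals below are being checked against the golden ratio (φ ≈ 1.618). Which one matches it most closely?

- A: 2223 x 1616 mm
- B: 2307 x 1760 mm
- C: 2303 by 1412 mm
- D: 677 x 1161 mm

C

Target golden ratio ≈ 1.618.
A: 1.376 (Δ0.242)  B: 1.311 (Δ0.307)  C: 1.631 (Δ0.013)  D: 1.715 (Δ0.097)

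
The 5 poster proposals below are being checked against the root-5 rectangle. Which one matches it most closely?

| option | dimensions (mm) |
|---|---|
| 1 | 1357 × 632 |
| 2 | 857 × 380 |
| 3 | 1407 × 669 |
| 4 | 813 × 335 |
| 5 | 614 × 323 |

Target root-5 ≈ 2.236.
1: 2.147 (Δ0.089)  2: 2.255 (Δ0.019)  3: 2.103 (Δ0.133)  4: 2.427 (Δ0.191)  5: 1.901 (Δ0.335)

2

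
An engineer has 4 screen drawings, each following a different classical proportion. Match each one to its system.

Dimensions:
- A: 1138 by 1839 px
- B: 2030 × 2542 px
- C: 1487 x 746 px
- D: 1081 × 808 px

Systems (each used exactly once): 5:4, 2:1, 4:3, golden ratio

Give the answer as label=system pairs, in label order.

Ratios: A ≈ 1.616; B ≈ 1.252; C ≈ 1.993; D ≈ 1.338.
Targets: 5:4 ≈ 1.250; 2:1 ≈ 2.000; 4:3 ≈ 1.333; golden ratio ≈ 1.618.

A=golden ratio, B=5:4, C=2:1, D=4:3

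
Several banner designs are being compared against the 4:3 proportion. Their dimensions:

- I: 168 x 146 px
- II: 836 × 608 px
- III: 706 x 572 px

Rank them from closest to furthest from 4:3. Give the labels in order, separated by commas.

II, III, I

I: 168/146 ≈ 1.151 → |1.151 − 1.333| = 0.182
II: 836/608 ≈ 1.375 → |1.375 − 1.333| = 0.042
III: 706/572 ≈ 1.234 → |1.234 − 1.333| = 0.099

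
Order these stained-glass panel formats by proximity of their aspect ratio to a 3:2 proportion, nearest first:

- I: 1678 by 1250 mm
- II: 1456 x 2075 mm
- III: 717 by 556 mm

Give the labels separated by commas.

I: 1678/1250 ≈ 1.342 → |1.342 − 1.500| = 0.158
II: 2075/1456 ≈ 1.425 → |1.425 − 1.500| = 0.075
III: 717/556 ≈ 1.290 → |1.290 − 1.500| = 0.210

II, I, III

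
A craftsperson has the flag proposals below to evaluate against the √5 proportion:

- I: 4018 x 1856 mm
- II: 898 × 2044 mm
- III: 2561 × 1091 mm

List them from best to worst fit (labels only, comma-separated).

II, I, III

I: 4018/1856 ≈ 2.165 → |2.165 − 2.236| = 0.071
II: 2044/898 ≈ 2.276 → |2.276 − 2.236| = 0.040
III: 2561/1091 ≈ 2.347 → |2.347 − 2.236| = 0.111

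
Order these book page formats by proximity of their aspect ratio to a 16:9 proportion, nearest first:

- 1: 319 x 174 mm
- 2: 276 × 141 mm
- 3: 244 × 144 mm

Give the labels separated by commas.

1, 3, 2

1: 319/174 ≈ 1.833 → |1.833 − 1.778| = 0.055
2: 276/141 ≈ 1.957 → |1.957 − 1.778| = 0.179
3: 244/144 ≈ 1.694 → |1.694 − 1.778| = 0.084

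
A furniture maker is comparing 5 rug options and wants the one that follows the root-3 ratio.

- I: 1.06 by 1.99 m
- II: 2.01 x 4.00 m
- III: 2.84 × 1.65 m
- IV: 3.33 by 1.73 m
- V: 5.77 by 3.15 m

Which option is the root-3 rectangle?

III

Ratios (long/short): I ≈ 1.877; II ≈ 1.990; III ≈ 1.721; IV ≈ 1.925; V ≈ 1.832.
root-3 ≈ 1.732; option III is nearest (Δ 0.011).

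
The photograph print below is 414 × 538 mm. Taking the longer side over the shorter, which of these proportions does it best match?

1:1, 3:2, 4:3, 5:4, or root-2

538/414 ≈ 1.300. Nearest candidates are 4:3 (1.333, off by 0.033) and 5:4 (1.250, off by 0.050).

4:3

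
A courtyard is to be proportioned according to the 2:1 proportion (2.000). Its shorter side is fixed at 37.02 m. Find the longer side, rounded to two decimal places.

2:1 = 2.00000.
Longer side = 37.02 × 2.00000 ≈ 74.0400 → 74.04 m.

74.04 m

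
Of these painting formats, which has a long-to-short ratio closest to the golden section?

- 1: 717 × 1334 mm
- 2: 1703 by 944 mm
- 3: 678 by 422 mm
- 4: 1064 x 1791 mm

3

Target golden ratio ≈ 1.618.
1: 1.861 (Δ0.243)  2: 1.804 (Δ0.186)  3: 1.607 (Δ0.011)  4: 1.683 (Δ0.065)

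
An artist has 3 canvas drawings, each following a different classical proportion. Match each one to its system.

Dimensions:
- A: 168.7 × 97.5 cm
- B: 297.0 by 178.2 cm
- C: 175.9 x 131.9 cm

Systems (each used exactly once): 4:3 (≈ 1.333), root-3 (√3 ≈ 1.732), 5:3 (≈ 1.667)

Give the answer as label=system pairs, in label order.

A = 168.7/97.5 ≈ 1.730 → root-3 (1.732)
B = 297.0/178.2 ≈ 1.667 → 5:3 (1.667)
C = 175.9/131.9 ≈ 1.334 → 4:3 (1.333)

A=root-3, B=5:3, C=4:3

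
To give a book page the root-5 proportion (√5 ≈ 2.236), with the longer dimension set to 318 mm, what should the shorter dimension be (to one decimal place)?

142.2 mm

root-5 ≈ 2.23607.
Shorter side = 318 ÷ 2.23607 ≈ 142.214 → 142.2 mm.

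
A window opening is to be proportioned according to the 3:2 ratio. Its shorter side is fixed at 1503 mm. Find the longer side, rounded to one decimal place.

3:2 = 1.50000.
Longer side = 1503 × 1.50000 ≈ 2254.500 → 2254.5 mm.

2254.5 mm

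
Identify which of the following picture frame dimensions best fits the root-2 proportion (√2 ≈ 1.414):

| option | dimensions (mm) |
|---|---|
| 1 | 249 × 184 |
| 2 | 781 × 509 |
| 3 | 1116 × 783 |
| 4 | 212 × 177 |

3

Ratios (long/short): 1 ≈ 1.353; 2 ≈ 1.534; 3 ≈ 1.425; 4 ≈ 1.198.
root-2 ≈ 1.414; option 3 is nearest (Δ 0.011).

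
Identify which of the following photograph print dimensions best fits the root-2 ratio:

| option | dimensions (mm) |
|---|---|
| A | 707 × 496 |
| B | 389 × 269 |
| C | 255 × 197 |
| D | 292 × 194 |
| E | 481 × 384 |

Ratios (long/short): A ≈ 1.425; B ≈ 1.446; C ≈ 1.294; D ≈ 1.505; E ≈ 1.253.
root-2 ≈ 1.414; option A is nearest (Δ 0.011).

A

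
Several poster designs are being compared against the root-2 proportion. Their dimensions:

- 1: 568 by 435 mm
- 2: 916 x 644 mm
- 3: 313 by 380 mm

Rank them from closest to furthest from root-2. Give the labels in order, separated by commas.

2, 1, 3

1: 568/435 ≈ 1.306 → |1.306 − 1.414| = 0.108
2: 916/644 ≈ 1.422 → |1.422 − 1.414| = 0.008
3: 380/313 ≈ 1.214 → |1.214 − 1.414| = 0.200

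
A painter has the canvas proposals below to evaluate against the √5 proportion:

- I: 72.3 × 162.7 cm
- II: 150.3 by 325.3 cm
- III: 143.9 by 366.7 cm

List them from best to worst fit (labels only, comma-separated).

I: 162.7/72.3 ≈ 2.250 → |2.250 − 2.236| = 0.014
II: 325.3/150.3 ≈ 2.164 → |2.164 − 2.236| = 0.072
III: 366.7/143.9 ≈ 2.548 → |2.548 − 2.236| = 0.312

I, II, III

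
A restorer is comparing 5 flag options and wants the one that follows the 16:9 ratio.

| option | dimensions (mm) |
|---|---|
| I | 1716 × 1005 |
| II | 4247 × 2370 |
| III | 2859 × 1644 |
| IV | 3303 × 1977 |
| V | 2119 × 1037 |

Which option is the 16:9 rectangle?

II

Ratios (long/short): I ≈ 1.707; II ≈ 1.792; III ≈ 1.739; IV ≈ 1.671; V ≈ 2.043.
16:9 ≈ 1.778; option II is nearest (Δ 0.014).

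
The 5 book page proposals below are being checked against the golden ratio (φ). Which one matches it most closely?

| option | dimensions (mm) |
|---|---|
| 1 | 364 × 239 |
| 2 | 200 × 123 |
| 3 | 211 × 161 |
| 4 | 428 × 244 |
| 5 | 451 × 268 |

Target golden ratio ≈ 1.618.
1: 1.523 (Δ0.095)  2: 1.626 (Δ0.008)  3: 1.311 (Δ0.307)  4: 1.754 (Δ0.136)  5: 1.683 (Δ0.065)

2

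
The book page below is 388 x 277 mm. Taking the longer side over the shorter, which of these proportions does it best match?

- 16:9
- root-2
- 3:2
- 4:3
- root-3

root-2

388/277 ≈ 1.401. Nearest candidates are root-2 (1.414, off by 0.013) and 4:3 (1.333, off by 0.068).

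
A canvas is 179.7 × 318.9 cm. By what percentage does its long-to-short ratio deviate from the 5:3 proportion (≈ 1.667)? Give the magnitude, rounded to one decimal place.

6.5%

Ratio = 318.9 / 179.7 ≈ 1.7746.
Ideal 5:3 ≈ 1.6667. |1.7746 − 1.6667| / 1.6667 ≈ 6.47% → 6.5%.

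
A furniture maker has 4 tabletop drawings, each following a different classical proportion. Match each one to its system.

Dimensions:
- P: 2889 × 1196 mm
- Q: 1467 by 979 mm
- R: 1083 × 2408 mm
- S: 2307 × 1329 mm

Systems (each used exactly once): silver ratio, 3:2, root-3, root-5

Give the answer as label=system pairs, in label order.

Ratios: P ≈ 2.416; Q ≈ 1.498; R ≈ 2.223; S ≈ 1.736.
Targets: silver ratio ≈ 2.414; 3:2 ≈ 1.500; root-3 ≈ 1.732; root-5 ≈ 2.236.

P=silver ratio, Q=3:2, R=root-5, S=root-3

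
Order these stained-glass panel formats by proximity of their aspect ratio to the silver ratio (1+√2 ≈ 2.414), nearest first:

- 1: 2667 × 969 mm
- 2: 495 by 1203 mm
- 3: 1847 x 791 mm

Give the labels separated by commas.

Ratios: 1 = 2667 / 969 ≈ 2.752; 2 = 1203 / 495 ≈ 2.430; 3 = 1847 / 791 ≈ 2.335.
|Δ from 2.414|: 1 0.338; 2 0.016; 3 0.079.

2, 3, 1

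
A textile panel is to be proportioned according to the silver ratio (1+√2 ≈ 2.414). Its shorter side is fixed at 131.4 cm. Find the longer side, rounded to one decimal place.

317.2 cm

silver ratio ≈ 2.41421.
Longer side = 131.4 × 2.41421 ≈ 317.227 → 317.2 cm.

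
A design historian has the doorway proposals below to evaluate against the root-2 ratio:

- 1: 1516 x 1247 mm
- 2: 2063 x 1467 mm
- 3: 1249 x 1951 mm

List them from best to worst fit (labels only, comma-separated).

2, 3, 1

Ratios: 1 = 1516 / 1247 ≈ 1.216; 2 = 2063 / 1467 ≈ 1.406; 3 = 1951 / 1249 ≈ 1.562.
|Δ from 1.414|: 1 0.198; 2 0.008; 3 0.148.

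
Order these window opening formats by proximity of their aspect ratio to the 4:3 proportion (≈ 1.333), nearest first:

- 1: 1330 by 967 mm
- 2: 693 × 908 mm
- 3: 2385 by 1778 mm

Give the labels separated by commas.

3, 2, 1

Ratios: 1 = 1330 / 967 ≈ 1.375; 2 = 908 / 693 ≈ 1.310; 3 = 2385 / 1778 ≈ 1.341.
|Δ from 1.333|: 1 0.042; 2 0.023; 3 0.008.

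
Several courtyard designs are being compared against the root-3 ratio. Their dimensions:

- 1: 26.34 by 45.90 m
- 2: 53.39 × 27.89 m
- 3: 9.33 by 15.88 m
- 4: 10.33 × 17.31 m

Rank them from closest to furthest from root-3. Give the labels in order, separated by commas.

1, 3, 4, 2

1: 45.90/26.34 ≈ 1.743 → |1.743 − 1.732| = 0.011
2: 53.39/27.89 ≈ 1.914 → |1.914 − 1.732| = 0.182
3: 15.88/9.33 ≈ 1.702 → |1.702 − 1.732| = 0.030
4: 17.31/10.33 ≈ 1.676 → |1.676 − 1.732| = 0.056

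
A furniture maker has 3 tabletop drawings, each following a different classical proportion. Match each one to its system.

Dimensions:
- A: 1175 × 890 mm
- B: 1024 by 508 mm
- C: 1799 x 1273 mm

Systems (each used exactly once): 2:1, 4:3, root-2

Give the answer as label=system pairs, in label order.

Ratios: A ≈ 1.320; B ≈ 2.016; C ≈ 1.413.
Targets: 2:1 ≈ 2.000; 4:3 ≈ 1.333; root-2 ≈ 1.414.

A=4:3, B=2:1, C=root-2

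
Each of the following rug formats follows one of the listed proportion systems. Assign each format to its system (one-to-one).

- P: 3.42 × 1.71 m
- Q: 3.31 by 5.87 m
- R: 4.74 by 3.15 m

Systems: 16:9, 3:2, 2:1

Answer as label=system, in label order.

P=2:1, Q=16:9, R=3:2

Ratios: P ≈ 2.000; Q ≈ 1.773; R ≈ 1.505.
Targets: 16:9 ≈ 1.778; 3:2 ≈ 1.500; 2:1 ≈ 2.000.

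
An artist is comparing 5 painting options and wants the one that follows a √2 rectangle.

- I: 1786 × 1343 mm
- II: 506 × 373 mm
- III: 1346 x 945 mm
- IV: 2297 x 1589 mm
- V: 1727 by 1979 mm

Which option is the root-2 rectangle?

Ratios (long/short): I ≈ 1.330; II ≈ 1.357; III ≈ 1.424; IV ≈ 1.446; V ≈ 1.146.
root-2 ≈ 1.414; option III is nearest (Δ 0.010).

III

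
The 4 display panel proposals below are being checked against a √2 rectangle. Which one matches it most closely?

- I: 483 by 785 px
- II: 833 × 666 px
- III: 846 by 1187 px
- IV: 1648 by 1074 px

Ratios (long/short): I ≈ 1.625; II ≈ 1.251; III ≈ 1.403; IV ≈ 1.534.
root-2 ≈ 1.414; option III is nearest (Δ 0.011).

III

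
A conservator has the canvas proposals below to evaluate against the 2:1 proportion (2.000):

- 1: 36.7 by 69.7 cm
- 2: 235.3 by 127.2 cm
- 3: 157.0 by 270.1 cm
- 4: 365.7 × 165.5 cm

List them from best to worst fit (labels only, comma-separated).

Ratios: 1 = 69.7 / 36.7 ≈ 1.899; 2 = 235.3 / 127.2 ≈ 1.850; 3 = 270.1 / 157.0 ≈ 1.720; 4 = 365.7 / 165.5 ≈ 2.210.
|Δ from 2.000|: 1 0.101; 2 0.150; 3 0.280; 4 0.210.

1, 2, 4, 3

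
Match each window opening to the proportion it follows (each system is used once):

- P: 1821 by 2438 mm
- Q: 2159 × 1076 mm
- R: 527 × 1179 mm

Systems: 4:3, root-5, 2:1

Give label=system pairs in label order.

P=4:3, Q=2:1, R=root-5

Ratios: P ≈ 1.339; Q ≈ 2.007; R ≈ 2.237.
Targets: 4:3 ≈ 1.333; root-5 ≈ 2.236; 2:1 ≈ 2.000.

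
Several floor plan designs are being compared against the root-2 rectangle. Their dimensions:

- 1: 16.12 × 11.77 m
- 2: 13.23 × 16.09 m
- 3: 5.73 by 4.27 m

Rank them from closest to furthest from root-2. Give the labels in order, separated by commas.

Ratios: 1 = 16.12 / 11.77 ≈ 1.370; 2 = 16.09 / 13.23 ≈ 1.216; 3 = 5.73 / 4.27 ≈ 1.342.
|Δ from 1.414|: 1 0.044; 2 0.198; 3 0.072.

1, 3, 2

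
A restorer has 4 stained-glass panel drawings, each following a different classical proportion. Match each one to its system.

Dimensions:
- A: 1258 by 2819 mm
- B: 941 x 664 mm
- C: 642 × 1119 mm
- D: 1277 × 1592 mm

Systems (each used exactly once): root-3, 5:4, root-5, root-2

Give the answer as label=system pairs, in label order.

Ratios: A ≈ 2.241; B ≈ 1.417; C ≈ 1.743; D ≈ 1.247.
Targets: root-3 ≈ 1.732; 5:4 ≈ 1.250; root-5 ≈ 2.236; root-2 ≈ 1.414.

A=root-5, B=root-2, C=root-3, D=5:4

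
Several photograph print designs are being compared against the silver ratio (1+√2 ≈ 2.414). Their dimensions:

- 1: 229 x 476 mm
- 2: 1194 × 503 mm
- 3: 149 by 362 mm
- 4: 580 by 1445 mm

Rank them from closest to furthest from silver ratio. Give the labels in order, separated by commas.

1: 476/229 ≈ 2.079 → |2.079 − 2.414| = 0.335
2: 1194/503 ≈ 2.374 → |2.374 − 2.414| = 0.040
3: 362/149 ≈ 2.430 → |2.430 − 2.414| = 0.016
4: 1445/580 ≈ 2.491 → |2.491 − 2.414| = 0.077

3, 2, 4, 1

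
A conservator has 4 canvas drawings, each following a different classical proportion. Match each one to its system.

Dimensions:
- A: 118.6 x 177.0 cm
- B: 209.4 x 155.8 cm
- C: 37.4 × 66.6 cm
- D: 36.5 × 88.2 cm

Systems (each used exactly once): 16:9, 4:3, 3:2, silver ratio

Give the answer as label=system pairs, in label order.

A=3:2, B=4:3, C=16:9, D=silver ratio

A = 177.0/118.6 ≈ 1.492 → 3:2 (1.500)
B = 209.4/155.8 ≈ 1.344 → 4:3 (1.333)
C = 66.6/37.4 ≈ 1.781 → 16:9 (1.778)
D = 88.2/36.5 ≈ 2.416 → silver ratio (2.414)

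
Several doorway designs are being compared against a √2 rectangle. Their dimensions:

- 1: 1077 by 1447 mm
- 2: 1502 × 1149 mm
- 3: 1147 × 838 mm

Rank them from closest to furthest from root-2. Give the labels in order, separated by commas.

Ratios: 1 = 1447 / 1077 ≈ 1.344; 2 = 1502 / 1149 ≈ 1.307; 3 = 1147 / 838 ≈ 1.369.
|Δ from 1.414|: 1 0.070; 2 0.107; 3 0.045.

3, 1, 2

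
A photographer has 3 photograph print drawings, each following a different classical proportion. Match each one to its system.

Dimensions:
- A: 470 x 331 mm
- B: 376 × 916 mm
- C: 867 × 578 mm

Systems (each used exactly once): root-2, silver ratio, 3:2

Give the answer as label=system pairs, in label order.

A=root-2, B=silver ratio, C=3:2

A = 470/331 ≈ 1.420 → root-2 (1.414)
B = 916/376 ≈ 2.436 → silver ratio (2.414)
C = 867/578 ≈ 1.500 → 3:2 (1.500)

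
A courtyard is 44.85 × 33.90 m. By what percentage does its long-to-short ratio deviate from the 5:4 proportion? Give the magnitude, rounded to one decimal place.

5.8%

Ratio = 44.85 / 33.90 ≈ 1.3230.
Ideal 5:4 = 1.2500. |1.3230 − 1.2500| / 1.2500 ≈ 5.84% → 5.8%.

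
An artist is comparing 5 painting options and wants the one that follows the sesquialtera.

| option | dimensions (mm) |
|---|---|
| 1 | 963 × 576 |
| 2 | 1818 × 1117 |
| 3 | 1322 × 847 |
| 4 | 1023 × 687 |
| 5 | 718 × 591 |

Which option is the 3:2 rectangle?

Ratios (long/short): 1 ≈ 1.672; 2 ≈ 1.628; 3 ≈ 1.561; 4 ≈ 1.489; 5 ≈ 1.215.
3:2 ≈ 1.500; option 4 is nearest (Δ 0.011).

4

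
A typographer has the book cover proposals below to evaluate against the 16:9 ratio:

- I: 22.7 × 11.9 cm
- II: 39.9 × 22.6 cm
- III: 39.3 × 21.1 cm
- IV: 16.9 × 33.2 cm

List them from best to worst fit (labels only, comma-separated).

Ratios: I = 22.7 / 11.9 ≈ 1.908; II = 39.9 / 22.6 ≈ 1.765; III = 39.3 / 21.1 ≈ 1.863; IV = 33.2 / 16.9 ≈ 1.964.
|Δ from 1.778|: I 0.130; II 0.013; III 0.085; IV 0.186.

II, III, I, IV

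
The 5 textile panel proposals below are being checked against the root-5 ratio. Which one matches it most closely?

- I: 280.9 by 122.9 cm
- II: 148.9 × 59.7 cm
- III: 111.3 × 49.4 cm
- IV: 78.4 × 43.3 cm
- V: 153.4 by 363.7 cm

Ratios (long/short): I ≈ 2.286; II ≈ 2.494; III ≈ 2.253; IV ≈ 1.811; V ≈ 2.371.
root-5 ≈ 2.236; option III is nearest (Δ 0.017).

III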